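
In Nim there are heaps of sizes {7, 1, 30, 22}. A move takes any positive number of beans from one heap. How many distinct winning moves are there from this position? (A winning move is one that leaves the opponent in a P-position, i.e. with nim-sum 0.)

Bitwise XOR of the heap sizes:
  00111  (7)
  00001  (1)
  11110  (30)
  10110  (22)
  -----
  01110  (14)
The overall nim-sum is X = 14. A heap of size p has a winning move iff p XOR X < p (reduce it to p XOR X).
  7: 7 XOR 14 = 9 ≥ 7 — no move.
  1: 1 XOR 14 = 15 ≥ 1 — no move.
  30: 30 XOR 14 = 16 < 30 — winning move (to 16).
  22: 22 XOR 14 = 24 ≥ 22 — no move.
That gives 1 winning move.

1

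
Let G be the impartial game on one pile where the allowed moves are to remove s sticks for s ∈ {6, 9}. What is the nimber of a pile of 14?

2

Build the Grundy sequence with g(k) = mex{g(k−s) : s ∈ {6, 9}, s ≤ k}:
k:     0  1  2  3  4  5  6  7  8  9 10 11 12 13 14
g(k):  0  0  0  0  0  0  1  1  1  1  1  1  2  2  2
So g(14) = 2.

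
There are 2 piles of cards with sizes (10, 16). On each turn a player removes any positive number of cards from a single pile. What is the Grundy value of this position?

26

Compute the nim-sum pairwise:
10 ⊕ 16 = 26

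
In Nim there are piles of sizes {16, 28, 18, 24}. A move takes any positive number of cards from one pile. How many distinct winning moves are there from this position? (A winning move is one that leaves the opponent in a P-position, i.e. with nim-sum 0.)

1

Compute the nim-sum pairwise:
16 XOR 28 = 12
12 XOR 18 = 30
30 XOR 24 = 6
The overall nim-sum is X = 6. A pile of size p has a winning move iff p XOR X < p (reduce it to p XOR X).
  16: 16 XOR 6 = 22 ≥ 16 — no move.
  28: 28 XOR 6 = 26 < 28 — winning move (to 26).
  18: 18 XOR 6 = 20 ≥ 18 — no move.
  24: 24 XOR 6 = 30 ≥ 24 — no move.
That gives 1 winning move.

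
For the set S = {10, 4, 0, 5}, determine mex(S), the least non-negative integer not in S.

1

0 is in the set but 1 is not, so the mex is 1.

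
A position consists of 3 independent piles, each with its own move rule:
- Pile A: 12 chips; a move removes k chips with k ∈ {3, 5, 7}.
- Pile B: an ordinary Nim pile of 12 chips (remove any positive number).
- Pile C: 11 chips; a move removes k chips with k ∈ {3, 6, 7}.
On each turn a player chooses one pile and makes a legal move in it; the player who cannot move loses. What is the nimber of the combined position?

Grundy values for pile A (subtraction set {3, 5, 7}):
k:     0  1  2  3  4  5  6  7  8  9 10 11 12
g(k):  0  0  0  1  1  1  2  2  2  3  0  0  0
So g(12) = 0.
Pile B is a plain Nim pile of size 12, so its Grundy value is 12.
Build the Grundy sequence for pile C with g(k) = mex{g(k−s) : s ∈ {3, 6, 7}, s ≤ k}:
g(0) = mex{} = 0
g(1) = mex{} = 0
g(2) = mex{} = 0
g(3) = mex{0} = 1
g(4) = mex{0} = 1
g(5) = mex{0} = 1
g(6) = mex{0,1} = 2
g(7) = mex{0,1} = 2
g(8) = mex{0,1} = 2
g(9) = mex{0,1,2} = 3
g(10) = mex{1,2} = 0
g(11) = mex{1,2} = 0
So g(11) = 0.
By the Sprague-Grundy theorem, the Grundy value of a sum of independent games is the XOR of the component values.
Combined value = 0 ⊕ 12 ⊕ 0 = 12.

12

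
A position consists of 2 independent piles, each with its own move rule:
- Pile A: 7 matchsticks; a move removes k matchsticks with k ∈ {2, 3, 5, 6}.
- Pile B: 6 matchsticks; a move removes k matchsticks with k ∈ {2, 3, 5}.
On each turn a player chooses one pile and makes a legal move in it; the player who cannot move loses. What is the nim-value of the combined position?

For pile A, compute g(0), g(1), … with moves {2, 3, 5, 6}:
g(0) = mex{} = 0
g(1) = mex{} = 0
g(2) = mex{0} = 1
g(3) = mex{0} = 1
g(4) = mex{0,1} = 2
g(5) = mex{0,1} = 2
g(6) = mex{0,1,2} = 3
g(7) = mex{0,1,2} = 3
So g(7) = 3.
Build the Grundy sequence for pile B with g(k) = mex{g(k−s) : s ∈ {2, 3, 5}, s ≤ k}:
g(0) = mex{} = 0
g(1) = mex{} = 0
g(2) = mex{0} = 1
g(3) = mex{0} = 1
g(4) = mex{0,1} = 2
g(5) = mex{0,1} = 2
g(6) = mex{0,1,2} = 3
So g(6) = 3.
The value of a disjunctive sum is the nim-sum of the parts.
Combined value = 3 XOR 3 = 0.

0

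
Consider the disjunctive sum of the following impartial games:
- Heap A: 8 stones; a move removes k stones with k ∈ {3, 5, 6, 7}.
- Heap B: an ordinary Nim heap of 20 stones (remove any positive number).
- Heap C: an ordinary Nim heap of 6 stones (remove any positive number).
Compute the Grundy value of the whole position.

Grundy values for heap A (subtraction set {3, 5, 6, 7}):
k:     0  1  2  3  4  5  6  7  8
g(k):  0  0  0  1  1  1  2  2  2
So g(8) = 2.
Heap B is a plain Nim heap of size 20, so its Grundy value is 20.
Heap C is a plain Nim heap of size 6, so its Grundy value is 6.
The value of a disjunctive sum is the nim-sum of the parts.
Combined value = 2 ⊕ 20 ⊕ 6 = 16.

16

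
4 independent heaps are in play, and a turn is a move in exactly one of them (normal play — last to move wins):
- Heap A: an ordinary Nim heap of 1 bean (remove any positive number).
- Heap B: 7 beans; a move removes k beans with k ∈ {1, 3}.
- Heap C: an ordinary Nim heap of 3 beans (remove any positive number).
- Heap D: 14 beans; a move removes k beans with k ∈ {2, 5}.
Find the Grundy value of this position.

Heap A is a plain Nim heap of size 1, so its Grundy value is 1.
Grundy values for heap B (subtraction set {1, 3}):
g(0) = mex{} = 0
g(1) = mex{0} = 1
g(2) = mex{1} = 0
g(3) = mex{0} = 1
g(4) = mex{1} = 0
g(5) = mex{0} = 1
g(6) = mex{1} = 0
g(7) = mex{0} = 1
So g(7) = 1.
Heap C is a plain Nim heap of size 3, so its Grundy value is 3.
For heap D, compute g(0), g(1), … with moves {2, 5}:
g(0) = mex{} = 0
g(1) = mex{} = 0
g(2) = mex{0} = 1
g(3) = mex{0} = 1
g(4) = mex{1} = 0
g(5) = mex{0,1} = 2
g(6) = mex{0} = 1
g(7) = mex{1,2} = 0
g(8) = mex{1} = 0
g(9) = mex{0} = 1
g(10) = mex{0,2} = 1
g(11) = mex{1} = 0
g(12) = mex{0,1} = 2
g(13) = mex{0} = 1
g(14) = mex{1,2} = 0
So g(14) = 0.
By the Sprague-Grundy theorem, the Grundy value of a sum of independent games is the XOR of the component values.
Combined value = 1 XOR 1 XOR 3 XOR 0 = 3.

3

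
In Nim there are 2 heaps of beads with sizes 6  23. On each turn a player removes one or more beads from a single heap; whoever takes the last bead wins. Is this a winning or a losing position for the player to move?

Nim-sum: 6 ^ 23 = 17.
The nim-sum is 17 ≠ 0, so this is an N-position: the player to move can win.

Winning position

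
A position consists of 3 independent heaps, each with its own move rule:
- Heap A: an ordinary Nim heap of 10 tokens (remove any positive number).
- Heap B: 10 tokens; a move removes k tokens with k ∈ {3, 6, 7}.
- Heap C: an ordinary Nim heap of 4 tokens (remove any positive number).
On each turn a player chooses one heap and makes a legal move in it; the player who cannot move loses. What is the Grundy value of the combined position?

14

Heap A is a plain Nim heap of size 10, so its Grundy value is 10.
For heap B, compute g(0), g(1), … with moves {3, 6, 7}:
k:     0  1  2  3  4  5  6  7  8  9 10
g(k):  0  0  0  1  1  1  2  2  2  3  0
So g(10) = 0.
Heap C is a plain Nim heap of size 4, so its Grundy value is 4.
By the Sprague-Grundy theorem, the Grundy value of a sum of independent games is the XOR of the component values.
Combined value = 10 ⊕ 0 ⊕ 4 = 14.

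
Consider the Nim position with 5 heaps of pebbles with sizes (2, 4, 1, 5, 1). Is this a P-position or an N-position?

N-position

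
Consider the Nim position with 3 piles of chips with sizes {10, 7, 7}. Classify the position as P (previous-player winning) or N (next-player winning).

N-position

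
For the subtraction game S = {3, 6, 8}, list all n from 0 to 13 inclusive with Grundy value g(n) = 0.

0, 1, 2, 11, 12, 13

Compute g(0), g(1), … for moves {3, 6, 8}:
k:     0  1  2  3  4  5  6  7  8  9 10 11 12 13
g(k):  0  0  0  1  1  1  2  2  2  3  3  0  0  0
The P-positions (g = 0) in 0..13 are 0, 1, 2, 11, 12, 13.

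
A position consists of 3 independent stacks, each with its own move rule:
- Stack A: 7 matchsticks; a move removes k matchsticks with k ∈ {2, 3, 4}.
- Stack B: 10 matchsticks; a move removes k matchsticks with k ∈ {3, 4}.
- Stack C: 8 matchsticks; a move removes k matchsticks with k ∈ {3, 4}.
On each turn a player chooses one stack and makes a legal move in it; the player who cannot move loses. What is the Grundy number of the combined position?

1

For stack A, compute g(0), g(1), … with moves {2, 3, 4}:
g(0) = mex{} = 0
g(1) = mex{} = 0
g(2) = mex{0} = 1
g(3) = mex{0} = 1
g(4) = mex{0,1} = 2
g(5) = mex{0,1} = 2
g(6) = mex{1,2} = 0
g(7) = mex{1,2} = 0
So g(7) = 0.
Grundy values for stack B (subtraction set {3, 4}):
g(0) = mex{} = 0
g(1) = mex{} = 0
g(2) = mex{} = 0
g(3) = mex{0} = 1
g(4) = mex{0} = 1
g(5) = mex{0} = 1
g(6) = mex{0,1} = 2
g(7) = mex{1} = 0
g(8) = mex{1} = 0
g(9) = mex{1,2} = 0
g(10) = mex{0,2} = 1
So g(10) = 1.
For stack C, compute g(0), g(1), … with moves {3, 4}:
g(0) = mex{} = 0
g(1) = mex{} = 0
g(2) = mex{} = 0
g(3) = mex{0} = 1
g(4) = mex{0} = 1
g(5) = mex{0} = 1
g(6) = mex{0,1} = 2
g(7) = mex{1} = 0
g(8) = mex{1} = 0
So g(8) = 0.
By the Sprague-Grundy theorem, the Grundy value of a sum of independent games is the XOR of the component values.
Combined value = 0 ⊕ 1 ⊕ 0 = 1.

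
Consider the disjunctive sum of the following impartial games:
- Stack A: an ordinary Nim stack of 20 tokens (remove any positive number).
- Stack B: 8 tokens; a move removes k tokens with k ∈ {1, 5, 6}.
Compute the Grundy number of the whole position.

22

Stack A is a plain Nim stack of size 20, so its Grundy value is 20.
For stack B, compute g(0), g(1), … with moves {1, 5, 6}:
g(0) = mex{} = 0
g(1) = mex{0} = 1
g(2) = mex{1} = 0
g(3) = mex{0} = 1
g(4) = mex{1} = 0
g(5) = mex{0} = 1
g(6) = mex{0,1} = 2
g(7) = mex{0,1,2} = 3
g(8) = mex{0,1,3} = 2
So g(8) = 2.
The value of a disjunctive sum is the nim-sum of the parts.
Combined value = 20 ⊕ 2 = 22.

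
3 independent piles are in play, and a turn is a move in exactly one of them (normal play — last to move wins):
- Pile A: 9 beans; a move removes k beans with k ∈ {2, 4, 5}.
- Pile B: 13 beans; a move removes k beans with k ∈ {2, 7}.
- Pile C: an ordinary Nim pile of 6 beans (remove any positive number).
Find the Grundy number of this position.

7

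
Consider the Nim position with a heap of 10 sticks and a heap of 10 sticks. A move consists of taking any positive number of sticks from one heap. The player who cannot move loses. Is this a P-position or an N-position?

P-position

Nim-sum: 10 ^ 10 = 0.
The nim-sum is 0, so this is a P-position: the player to move is in a losing position under optimal play.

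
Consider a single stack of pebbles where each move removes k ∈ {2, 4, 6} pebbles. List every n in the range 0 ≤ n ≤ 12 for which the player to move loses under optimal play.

0, 1, 8, 9

Grundy values for subtraction set {2, 4, 6}:
g(0) = mex{} = 0
g(1) = mex{} = 0
g(2) = mex{0} = 1
g(3) = mex{0} = 1
g(4) = mex{0,1} = 2
g(5) = mex{0,1} = 2
g(6) = mex{0,1,2} = 3
g(7) = mex{0,1,2} = 3
g(8) = mex{1,2,3} = 0
g(9) = mex{1,2,3} = 0
g(10) = mex{0,2,3} = 1
g(11) = mex{0,2,3} = 1
g(12) = mex{0,1,3} = 2
The P-positions (g = 0) in 0..12 are 0, 1, 8, 9.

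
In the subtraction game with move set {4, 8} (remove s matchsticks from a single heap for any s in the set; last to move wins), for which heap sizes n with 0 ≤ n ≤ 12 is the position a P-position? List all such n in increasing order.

0, 1, 2, 3, 12

Compute g(0), g(1), … for moves {4, 8}:
k:     0  1  2  3  4  5  6  7  8  9 10 11 12
g(k):  0  0  0  0  1  1  1  1  2  2  2  2  0
The P-positions (g = 0) in 0..12 are 0, 1, 2, 3, 12.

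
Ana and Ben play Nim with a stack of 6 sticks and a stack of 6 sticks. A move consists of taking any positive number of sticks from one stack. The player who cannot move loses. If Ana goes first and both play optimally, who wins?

Write each in binary and XOR column by column:
  110  (6)
  110  (6)
  ---
  000  (0)
The nim-sum is 0, so this is a P-position: the player to move is in a losing position under optimal play; Ana is about to move from it and so loses — Ben wins.

Ben wins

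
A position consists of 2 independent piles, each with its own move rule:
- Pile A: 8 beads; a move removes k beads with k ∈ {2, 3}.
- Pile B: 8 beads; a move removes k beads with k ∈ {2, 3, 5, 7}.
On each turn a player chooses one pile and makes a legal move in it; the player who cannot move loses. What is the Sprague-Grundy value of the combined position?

5

For pile A, compute g(0), g(1), … with moves {2, 3}:
k:     0  1  2  3  4  5  6  7  8
g(k):  0  0  1  1  2  0  0  1  1
So g(8) = 1.
Build the Grundy sequence for pile B with g(k) = mex{g(k−s) : s ∈ {2, 3, 5, 7}, s ≤ k}:
g(0) = mex{} = 0
g(1) = mex{} = 0
g(2) = mex{0} = 1
g(3) = mex{0} = 1
g(4) = mex{0,1} = 2
g(5) = mex{0,1} = 2
g(6) = mex{0,1,2} = 3
g(7) = mex{0,1,2} = 3
g(8) = mex{0,1,2,3} = 4
So g(8) = 4.
The value of a disjunctive sum is the nim-sum of the parts.
Combined value = 1 XOR 4 = 5.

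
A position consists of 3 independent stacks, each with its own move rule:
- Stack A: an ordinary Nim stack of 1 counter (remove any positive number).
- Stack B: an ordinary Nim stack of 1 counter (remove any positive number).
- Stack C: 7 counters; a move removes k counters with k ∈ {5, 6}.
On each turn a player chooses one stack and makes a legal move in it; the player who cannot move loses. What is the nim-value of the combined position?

Stack A is a plain Nim stack of size 1, so its Grundy value is 1.
Stack B is a plain Nim stack of size 1, so its Grundy value is 1.
Grundy values for stack C (subtraction set {5, 6}):
g(0) = mex{} = 0
g(1) = mex{} = 0
g(2) = mex{} = 0
g(3) = mex{} = 0
g(4) = mex{} = 0
g(5) = mex{0} = 1
g(6) = mex{0} = 1
g(7) = mex{0} = 1
So g(7) = 1.
By the Sprague-Grundy theorem, the Grundy value of a sum of independent games is the XOR of the component values.
Combined value = 1 XOR 1 XOR 1 = 1.

1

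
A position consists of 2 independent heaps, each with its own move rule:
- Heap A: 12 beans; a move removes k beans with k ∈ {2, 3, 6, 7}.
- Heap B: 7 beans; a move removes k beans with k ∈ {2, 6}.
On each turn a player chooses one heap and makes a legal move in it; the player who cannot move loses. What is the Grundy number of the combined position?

0

Build the Grundy sequence for heap A with g(k) = mex{g(k−s) : s ∈ {2, 3, 6, 7}, s ≤ k}:
k:     0  1  2  3  4  5  6  7  8  9 10 11 12
g(k):  0  0  1  1  2  0  3  1  2  0  0  1  1
So g(12) = 1.
Grundy values for heap B (subtraction set {2, 6}):
k:     0  1  2  3  4  5  6  7
g(k):  0  0  1  1  0  0  1  1
So g(7) = 1.
The value of a disjunctive sum is the nim-sum of the parts.
Combined value = 1 ⊕ 1 = 0.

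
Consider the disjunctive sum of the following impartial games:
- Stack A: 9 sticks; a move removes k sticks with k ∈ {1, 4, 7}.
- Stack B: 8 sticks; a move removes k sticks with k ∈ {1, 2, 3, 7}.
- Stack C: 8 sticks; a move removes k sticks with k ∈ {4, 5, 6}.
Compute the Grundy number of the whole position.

3

For stack A, compute g(0), g(1), … with moves {1, 4, 7}:
g(0) = mex{} = 0
g(1) = mex{0} = 1
g(2) = mex{1} = 0
g(3) = mex{0} = 1
g(4) = mex{0,1} = 2
g(5) = mex{1,2} = 0
g(6) = mex{0} = 1
g(7) = mex{0,1} = 2
g(8) = mex{1,2} = 0
g(9) = mex{0} = 1
So g(9) = 1.
Grundy values for stack B (subtraction set {1, 2, 3, 7}):
g(0) = mex{} = 0
g(1) = mex{0} = 1
g(2) = mex{0,1} = 2
g(3) = mex{0,1,2} = 3
g(4) = mex{1,2,3} = 0
g(5) = mex{0,2,3} = 1
g(6) = mex{0,1,3} = 2
g(7) = mex{0,1,2} = 3
g(8) = mex{1,2,3} = 0
So g(8) = 0.
Build the Grundy sequence for stack C with g(k) = mex{g(k−s) : s ∈ {4, 5, 6}, s ≤ k}:
g(0) = mex{} = 0
g(1) = mex{} = 0
g(2) = mex{} = 0
g(3) = mex{} = 0
g(4) = mex{0} = 1
g(5) = mex{0} = 1
g(6) = mex{0} = 1
g(7) = mex{0} = 1
g(8) = mex{0,1} = 2
So g(8) = 2.
The value of a disjunctive sum is the nim-sum of the parts.
Combined value = 1 ⊕ 0 ⊕ 2 = 3.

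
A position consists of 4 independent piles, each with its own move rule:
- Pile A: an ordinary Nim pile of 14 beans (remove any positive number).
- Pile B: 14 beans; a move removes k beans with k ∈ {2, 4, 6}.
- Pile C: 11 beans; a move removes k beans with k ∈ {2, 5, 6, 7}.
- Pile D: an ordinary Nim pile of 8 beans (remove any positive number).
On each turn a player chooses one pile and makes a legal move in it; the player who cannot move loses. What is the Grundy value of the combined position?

Pile A is a plain Nim pile of size 14, so its Grundy value is 14.
Grundy values for pile B (subtraction set {2, 4, 6}):
k:     0  1  2  3  4  5  6  7  8  9 10 11 12 13 14
g(k):  0  0  1  1  2  2  3  3  0  0  1  1  2  2  3
So g(14) = 3.
Grundy values for pile C (subtraction set {2, 5, 6, 7}):
g(0) = mex{} = 0
g(1) = mex{} = 0
g(2) = mex{0} = 1
g(3) = mex{0} = 1
g(4) = mex{1} = 0
g(5) = mex{0,1} = 2
g(6) = mex{0} = 1
g(7) = mex{0,1,2} = 3
g(8) = mex{0,1} = 2
g(9) = mex{0,1,3} = 2
g(10) = mex{0,1,2} = 3
g(11) = mex{0,1,2} = 3
So g(11) = 3.
Pile D is a plain Nim pile of size 8, so its Grundy value is 8.
The value of a disjunctive sum is the nim-sum of the parts.
Combined value = 14 XOR 3 XOR 3 XOR 8 = 6.

6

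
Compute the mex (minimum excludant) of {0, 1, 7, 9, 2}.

The values 0, 1, 2 are all present; 3 is the first non-negative integer missing from the set.

3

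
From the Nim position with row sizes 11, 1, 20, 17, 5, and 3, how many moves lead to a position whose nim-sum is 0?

Nim-sum: 11 ^ 1 ^ 20 ^ 17 ^ 5 ^ 3 = 9.
The overall nim-sum is X = 9. A row of size p has a winning move iff p XOR X < p (reduce it to p XOR X).
  11: 11 XOR 9 = 2 < 11 — winning move (to 2).
  1: 1 XOR 9 = 8 ≥ 1 — no move.
  20: 20 XOR 9 = 29 ≥ 20 — no move.
  17: 17 XOR 9 = 24 ≥ 17 — no move.
  5: 5 XOR 9 = 12 ≥ 5 — no move.
  3: 3 XOR 9 = 10 ≥ 3 — no move.
That gives 1 winning move.

1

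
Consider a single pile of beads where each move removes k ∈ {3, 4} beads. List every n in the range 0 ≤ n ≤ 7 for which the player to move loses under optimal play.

0, 1, 2, 7

Grundy values for subtraction set {3, 4}:
k:     0  1  2  3  4  5  6  7
g(k):  0  0  0  1  1  1  2  0
The P-positions (g = 0) in 0..7 are 0, 1, 2, 7.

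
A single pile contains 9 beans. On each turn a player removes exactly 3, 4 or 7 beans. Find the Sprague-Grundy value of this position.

3

Compute g(0), g(1), … for moves {3, 4, 7}:
k:     0  1  2  3  4  5  6  7  8  9
g(k):  0  0  0  1  1  1  2  2  2  3
So g(9) = 3.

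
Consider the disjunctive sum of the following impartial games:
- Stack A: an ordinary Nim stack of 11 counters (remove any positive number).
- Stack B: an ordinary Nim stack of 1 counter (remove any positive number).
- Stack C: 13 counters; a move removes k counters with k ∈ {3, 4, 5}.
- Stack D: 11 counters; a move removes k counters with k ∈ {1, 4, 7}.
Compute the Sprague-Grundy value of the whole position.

10

Stack A is a plain Nim stack of size 11, so its Grundy value is 11.
Stack B is a plain Nim stack of size 1, so its Grundy value is 1.
Grundy values for stack C (subtraction set {3, 4, 5}):
k:     0  1  2  3  4  5  6  7  8  9 10 11 12 13
g(k):  0  0  0  1  1  1  2  2  0  0  0  1  1  1
So g(13) = 1.
Build the Grundy sequence for stack D with g(k) = mex{g(k−s) : s ∈ {1, 4, 7}, s ≤ k}:
k:     0  1  2  3  4  5  6  7  8  9 10 11
g(k):  0  1  0  1  2  0  1  2  0  1  0  1
So g(11) = 1.
By the Sprague-Grundy theorem, the Grundy value of a sum of independent games is the XOR of the component values.
Combined value = 11 XOR 1 XOR 1 XOR 1 = 10.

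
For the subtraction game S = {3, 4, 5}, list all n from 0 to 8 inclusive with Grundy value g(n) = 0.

Grundy values for subtraction set {3, 4, 5}:
g(0) = mex{} = 0
g(1) = mex{} = 0
g(2) = mex{} = 0
g(3) = mex{0} = 1
g(4) = mex{0} = 1
g(5) = mex{0} = 1
g(6) = mex{0,1} = 2
g(7) = mex{0,1} = 2
g(8) = mex{1} = 0
The P-positions (g = 0) in 0..8 are 0, 1, 2, 8.

0, 1, 2, 8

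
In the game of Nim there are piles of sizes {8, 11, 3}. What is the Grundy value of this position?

Bitwise XOR of the heap sizes:
  1000  (8)
  1011  (11)
  0011  (3)
  ----
  0000  (0)

0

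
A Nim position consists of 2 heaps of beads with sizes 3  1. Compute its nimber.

2

In binary:
  11  (3)
  01  (1)
  --
  10  (2)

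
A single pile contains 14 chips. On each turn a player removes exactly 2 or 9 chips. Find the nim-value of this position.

Build the Grundy sequence with g(k) = mex{g(k−s) : s ∈ {2, 9}, s ≤ k}:
k:     0  1  2  3  4  5  6  7  8  9 10 11 12 13 14
g(k):  0  0  1  1  0  0  1  1  0  2  1  0  0  1  1
So g(14) = 1.

1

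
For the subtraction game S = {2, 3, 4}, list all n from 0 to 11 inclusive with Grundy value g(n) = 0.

0, 1, 6, 7

Compute g(0), g(1), … for moves {2, 3, 4}:
k:     0  1  2  3  4  5  6  7  8  9 10 11
g(k):  0  0  1  1  2  2  0  0  1  1  2  2
The P-positions (g = 0) in 0..11 are 0, 1, 6, 7.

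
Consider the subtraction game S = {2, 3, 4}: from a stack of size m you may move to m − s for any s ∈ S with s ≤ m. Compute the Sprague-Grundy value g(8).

1

Build the Grundy sequence with g(k) = mex{g(k−s) : s ∈ {2, 3, 4}, s ≤ k}:
k:     0  1  2  3  4  5  6  7  8
g(k):  0  0  1  1  2  2  0  0  1
So g(8) = 1.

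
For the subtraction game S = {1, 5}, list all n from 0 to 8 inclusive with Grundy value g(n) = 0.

0, 2, 4, 6, 8

Build the Grundy sequence with g(k) = mex{g(k−s) : s ∈ {1, 5}, s ≤ k}:
k:     0  1  2  3  4  5  6  7  8
g(k):  0  1  0  1  0  1  0  1  0
The P-positions (g = 0) in 0..8 are 0, 2, 4, 6, 8.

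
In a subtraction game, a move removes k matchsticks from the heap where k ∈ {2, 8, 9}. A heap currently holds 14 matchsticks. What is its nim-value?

3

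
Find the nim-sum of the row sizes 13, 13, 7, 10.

13

Compute the nim-sum pairwise:
13 ^ 13 = 0
0 ^ 7 = 7
7 ^ 10 = 13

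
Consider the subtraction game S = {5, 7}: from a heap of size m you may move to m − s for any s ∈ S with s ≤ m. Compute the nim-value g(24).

0

Build the Grundy sequence with g(k) = mex{g(k−s) : s ∈ {5, 7}, s ≤ k}:
k:     0  1  2  3  4  5  6  7  8  9 10 11 12 13 14 15 16 17 18 19 20 21 22 23 24
g(k):  0  0  0  0  0  1  1  1  1  1  2  2  0  0  0  0  0  1  1  1  1  1  2  2  0
So g(24) = 0.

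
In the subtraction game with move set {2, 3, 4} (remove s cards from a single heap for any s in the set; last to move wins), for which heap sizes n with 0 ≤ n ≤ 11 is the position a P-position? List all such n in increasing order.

0, 1, 6, 7

Grundy values for subtraction set {2, 3, 4}:
k:     0  1  2  3  4  5  6  7  8  9 10 11
g(k):  0  0  1  1  2  2  0  0  1  1  2  2
The P-positions (g = 0) in 0..11 are 0, 1, 6, 7.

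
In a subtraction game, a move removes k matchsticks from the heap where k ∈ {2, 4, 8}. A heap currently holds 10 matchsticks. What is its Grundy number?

2

Compute g(0), g(1), … for moves {2, 4, 8}:
k:     0  1  2  3  4  5  6  7  8  9 10
g(k):  0  0  1  1  2  2  0  0  1  1  2
So g(10) = 2.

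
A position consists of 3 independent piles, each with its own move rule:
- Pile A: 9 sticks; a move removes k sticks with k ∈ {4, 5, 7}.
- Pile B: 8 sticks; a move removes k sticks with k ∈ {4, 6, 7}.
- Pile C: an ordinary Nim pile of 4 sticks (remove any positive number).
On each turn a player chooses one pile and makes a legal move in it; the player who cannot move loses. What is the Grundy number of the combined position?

4

Build the Grundy sequence for pile A with g(k) = mex{g(k−s) : s ∈ {4, 5, 7}, s ≤ k}:
g(0) = mex{} = 0
g(1) = mex{} = 0
g(2) = mex{} = 0
g(3) = mex{} = 0
g(4) = mex{0} = 1
g(5) = mex{0} = 1
g(6) = mex{0} = 1
g(7) = mex{0} = 1
g(8) = mex{0,1} = 2
g(9) = mex{0,1} = 2
So g(9) = 2.
Build the Grundy sequence for pile B with g(k) = mex{g(k−s) : s ∈ {4, 6, 7}, s ≤ k}:
g(0) = mex{} = 0
g(1) = mex{} = 0
g(2) = mex{} = 0
g(3) = mex{} = 0
g(4) = mex{0} = 1
g(5) = mex{0} = 1
g(6) = mex{0} = 1
g(7) = mex{0} = 1
g(8) = mex{0,1} = 2
So g(8) = 2.
Pile C is a plain Nim pile of size 4, so its Grundy value is 4.
By the Sprague-Grundy theorem, the Grundy value of a sum of independent games is the XOR of the component values.
Combined value = 2 ⊕ 2 ⊕ 4 = 4.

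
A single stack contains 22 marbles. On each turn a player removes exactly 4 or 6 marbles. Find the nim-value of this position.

Build the Grundy sequence with g(k) = mex{g(k−s) : s ∈ {4, 6}, s ≤ k}:
k:     0  1  2  3  4  5  6  7  8  9 10 11 12 13 14 15 16 17 18 19 20 21 22
g(k):  0  0  0  0  1  1  1  1  2  2  0  0  0  0  1  1  1  1  2  2  0  0  0
So g(22) = 0.

0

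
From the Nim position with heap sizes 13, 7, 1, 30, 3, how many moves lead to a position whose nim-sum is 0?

1

Compute the nim-sum pairwise:
13 ^ 7 = 10
10 ^ 1 = 11
11 ^ 30 = 21
21 ^ 3 = 22
The overall nim-sum is X = 22. A heap of size p has a winning move iff p XOR X < p (reduce it to p XOR X).
  13: 13 XOR 22 = 27 ≥ 13 — no move.
  7: 7 XOR 22 = 17 ≥ 7 — no move.
  1: 1 XOR 22 = 23 ≥ 1 — no move.
  30: 30 XOR 22 = 8 < 30 — winning move (to 8).
  3: 3 XOR 22 = 21 ≥ 3 — no move.
That gives 1 winning move.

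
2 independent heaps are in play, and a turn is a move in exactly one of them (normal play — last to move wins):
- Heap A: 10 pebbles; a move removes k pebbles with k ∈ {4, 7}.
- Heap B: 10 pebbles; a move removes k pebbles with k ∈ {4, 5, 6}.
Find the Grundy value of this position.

2

Build the Grundy sequence for heap A with g(k) = mex{g(k−s) : s ∈ {4, 7}, s ≤ k}:
k:     0  1  2  3  4  5  6  7  8  9 10
g(k):  0  0  0  0  1  1  1  1  2  2  2
So g(10) = 2.
Build the Grundy sequence for heap B with g(k) = mex{g(k−s) : s ∈ {4, 5, 6}, s ≤ k}:
k:     0  1  2  3  4  5  6  7  8  9 10
g(k):  0  0  0  0  1  1  1  1  2  2  0
So g(10) = 0.
The value of a disjunctive sum is the nim-sum of the parts.
Combined value = 2 ⊕ 0 = 2.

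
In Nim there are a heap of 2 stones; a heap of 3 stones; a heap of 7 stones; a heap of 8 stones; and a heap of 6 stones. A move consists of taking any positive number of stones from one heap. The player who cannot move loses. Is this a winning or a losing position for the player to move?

Nim-sum: 2 ⊕ 3 ⊕ 7 ⊕ 8 ⊕ 6 = 8.
The nim-sum is 8 ≠ 0, so this is an N-position: the player to move can win.

Winning position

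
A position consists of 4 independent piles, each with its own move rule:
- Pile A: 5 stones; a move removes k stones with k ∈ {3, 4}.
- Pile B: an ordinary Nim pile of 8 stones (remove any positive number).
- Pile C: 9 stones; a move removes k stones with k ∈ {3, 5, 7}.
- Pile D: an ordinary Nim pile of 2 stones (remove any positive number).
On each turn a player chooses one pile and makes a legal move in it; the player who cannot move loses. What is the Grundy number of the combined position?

Build the Grundy sequence for pile A with g(k) = mex{g(k−s) : s ∈ {3, 4}, s ≤ k}:
k:     0  1  2  3  4  5
g(k):  0  0  0  1  1  1
So g(5) = 1.
Pile B is a plain Nim pile of size 8, so its Grundy value is 8.
Build the Grundy sequence for pile C with g(k) = mex{g(k−s) : s ∈ {3, 5, 7}, s ≤ k}:
g(0) = mex{} = 0
g(1) = mex{} = 0
g(2) = mex{} = 0
g(3) = mex{0} = 1
g(4) = mex{0} = 1
g(5) = mex{0} = 1
g(6) = mex{0,1} = 2
g(7) = mex{0,1} = 2
g(8) = mex{0,1} = 2
g(9) = mex{0,1,2} = 3
So g(9) = 3.
Pile D is a plain Nim pile of size 2, so its Grundy value is 2.
The value of a disjunctive sum is the nim-sum of the parts.
Combined value = 1 XOR 8 XOR 3 XOR 2 = 8.

8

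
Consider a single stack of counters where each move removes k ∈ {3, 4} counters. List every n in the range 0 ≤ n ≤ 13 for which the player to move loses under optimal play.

0, 1, 2, 7, 8, 9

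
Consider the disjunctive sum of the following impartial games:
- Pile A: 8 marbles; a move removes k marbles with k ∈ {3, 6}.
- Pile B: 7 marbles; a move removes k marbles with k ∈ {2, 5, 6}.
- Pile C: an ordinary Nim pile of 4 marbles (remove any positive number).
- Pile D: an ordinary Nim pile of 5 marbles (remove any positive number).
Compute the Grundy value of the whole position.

0

Grundy values for pile A (subtraction set {3, 6}):
k:     0  1  2  3  4  5  6  7  8
g(k):  0  0  0  1  1  1  2  2  2
So g(8) = 2.
Grundy values for pile B (subtraction set {2, 5, 6}):
g(0) = mex{} = 0
g(1) = mex{} = 0
g(2) = mex{0} = 1
g(3) = mex{0} = 1
g(4) = mex{1} = 0
g(5) = mex{0,1} = 2
g(6) = mex{0} = 1
g(7) = mex{0,1,2} = 3
So g(7) = 3.
Pile C is a plain Nim pile of size 4, so its Grundy value is 4.
Pile D is a plain Nim pile of size 5, so its Grundy value is 5.
The value of a disjunctive sum is the nim-sum of the parts.
Combined value = 2 XOR 3 XOR 4 XOR 5 = 0.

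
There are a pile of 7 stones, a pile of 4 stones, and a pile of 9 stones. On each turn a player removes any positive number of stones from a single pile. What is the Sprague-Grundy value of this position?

Nim-sum: 7 ⊕ 4 ⊕ 9 = 10.

10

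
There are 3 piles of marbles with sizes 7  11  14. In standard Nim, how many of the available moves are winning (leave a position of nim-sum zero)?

3

Nim-sum: 7 ⊕ 11 ⊕ 14 = 2.
The overall nim-sum is X = 2. A pile of size p has a winning move iff p XOR X < p (reduce it to p XOR X).
  7: 7 XOR 2 = 5 < 7 — winning move (to 5).
  11: 11 XOR 2 = 9 < 11 — winning move (to 9).
  14: 14 XOR 2 = 12 < 14 — winning move (to 12).
That gives 3 winning moves.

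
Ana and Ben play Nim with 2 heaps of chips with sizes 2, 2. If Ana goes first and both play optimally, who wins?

Ben wins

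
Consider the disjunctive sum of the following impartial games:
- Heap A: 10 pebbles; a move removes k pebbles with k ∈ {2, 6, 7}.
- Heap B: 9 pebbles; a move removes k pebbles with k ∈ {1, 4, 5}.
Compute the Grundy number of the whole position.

2

Grundy values for heap A (subtraction set {2, 6, 7}):
k:     0  1  2  3  4  5  6  7  8  9 10
g(k):  0  0  1  1  0  0  1  1  2  0  3
So g(10) = 3.
For heap B, compute g(0), g(1), … with moves {1, 4, 5}:
g(0) = mex{} = 0
g(1) = mex{0} = 1
g(2) = mex{1} = 0
g(3) = mex{0} = 1
g(4) = mex{0,1} = 2
g(5) = mex{0,1,2} = 3
g(6) = mex{0,1,3} = 2
g(7) = mex{0,1,2} = 3
g(8) = mex{1,2,3} = 0
g(9) = mex{0,2,3} = 1
So g(9) = 1.
By the Sprague-Grundy theorem, the Grundy value of a sum of independent games is the XOR of the component values.
Combined value = 3 XOR 1 = 2.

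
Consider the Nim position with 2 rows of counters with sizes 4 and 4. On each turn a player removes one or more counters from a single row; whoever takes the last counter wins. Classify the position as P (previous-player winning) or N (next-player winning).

P-position

Compute the nim-sum pairwise:
4 ⊕ 4 = 0
The nim-sum is 0, so this is a P-position: the player to move is in a losing position under optimal play.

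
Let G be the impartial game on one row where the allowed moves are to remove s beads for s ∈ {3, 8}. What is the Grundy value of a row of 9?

1

Grundy values for subtraction set {3, 8}:
k:     0  1  2  3  4  5  6  7  8  9
g(k):  0  0  0  1  1  1  0  0  2  1
So g(9) = 1.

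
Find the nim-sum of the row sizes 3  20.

Nim-sum: 3 ⊕ 20 = 23.

23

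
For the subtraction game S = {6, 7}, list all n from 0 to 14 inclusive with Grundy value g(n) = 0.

0, 1, 2, 3, 4, 5, 13, 14

Compute g(0), g(1), … for moves {6, 7}:
g(0) = mex{} = 0
g(1) = mex{} = 0
g(2) = mex{} = 0
g(3) = mex{} = 0
g(4) = mex{} = 0
g(5) = mex{} = 0
g(6) = mex{0} = 1
g(7) = mex{0} = 1
g(8) = mex{0} = 1
g(9) = mex{0} = 1
g(10) = mex{0} = 1
g(11) = mex{0} = 1
g(12) = mex{0,1} = 2
g(13) = mex{1} = 0
g(14) = mex{1} = 0
The P-positions (g = 0) in 0..14 are 0, 1, 2, 3, 4, 5, 13, 14.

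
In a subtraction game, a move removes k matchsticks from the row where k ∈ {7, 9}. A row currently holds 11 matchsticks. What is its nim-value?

1

Grundy values for subtraction set {7, 9}:
g(0) = mex{} = 0
g(1) = mex{} = 0
g(2) = mex{} = 0
g(3) = mex{} = 0
g(4) = mex{} = 0
g(5) = mex{} = 0
g(6) = mex{} = 0
g(7) = mex{0} = 1
g(8) = mex{0} = 1
g(9) = mex{0} = 1
g(10) = mex{0} = 1
g(11) = mex{0} = 1
So g(11) = 1.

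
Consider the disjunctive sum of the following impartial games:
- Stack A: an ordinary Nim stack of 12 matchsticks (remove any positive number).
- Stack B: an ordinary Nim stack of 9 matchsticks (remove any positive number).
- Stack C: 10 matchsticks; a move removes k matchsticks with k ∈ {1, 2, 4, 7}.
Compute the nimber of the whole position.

4

Stack A is a plain Nim stack of size 12, so its Grundy value is 12.
Stack B is a plain Nim stack of size 9, so its Grundy value is 9.
For stack C, compute g(0), g(1), … with moves {1, 2, 4, 7}:
g(0) = mex{} = 0
g(1) = mex{0} = 1
g(2) = mex{0,1} = 2
g(3) = mex{1,2} = 0
g(4) = mex{0,2} = 1
g(5) = mex{0,1} = 2
g(6) = mex{1,2} = 0
g(7) = mex{0,2} = 1
g(8) = mex{0,1} = 2
g(9) = mex{1,2} = 0
g(10) = mex{0,2} = 1
So g(10) = 1.
The value of a disjunctive sum is the nim-sum of the parts.
Combined value = 12 XOR 9 XOR 1 = 4.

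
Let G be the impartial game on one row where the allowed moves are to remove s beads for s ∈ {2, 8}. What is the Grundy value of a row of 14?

0

Build the Grundy sequence with g(k) = mex{g(k−s) : s ∈ {2, 8}, s ≤ k}:
g(0) = mex{} = 0
g(1) = mex{} = 0
g(2) = mex{0} = 1
g(3) = mex{0} = 1
g(4) = mex{1} = 0
g(5) = mex{1} = 0
g(6) = mex{0} = 1
g(7) = mex{0} = 1
g(8) = mex{0,1} = 2
g(9) = mex{0,1} = 2
g(10) = mex{1,2} = 0
g(11) = mex{1,2} = 0
g(12) = mex{0} = 1
g(13) = mex{0} = 1
g(14) = mex{1} = 0
So g(14) = 0.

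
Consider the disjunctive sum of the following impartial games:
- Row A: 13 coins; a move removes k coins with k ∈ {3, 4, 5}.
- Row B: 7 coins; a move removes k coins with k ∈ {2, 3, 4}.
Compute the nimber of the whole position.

1

Build the Grundy sequence for row A with g(k) = mex{g(k−s) : s ∈ {3, 4, 5}, s ≤ k}:
g(0) = mex{} = 0
g(1) = mex{} = 0
g(2) = mex{} = 0
g(3) = mex{0} = 1
g(4) = mex{0} = 1
g(5) = mex{0} = 1
g(6) = mex{0,1} = 2
g(7) = mex{0,1} = 2
g(8) = mex{1} = 0
g(9) = mex{1,2} = 0
g(10) = mex{1,2} = 0
g(11) = mex{0,2} = 1
g(12) = mex{0,2} = 1
g(13) = mex{0} = 1
So g(13) = 1.
Build the Grundy sequence for row B with g(k) = mex{g(k−s) : s ∈ {2, 3, 4}, s ≤ k}:
k:     0  1  2  3  4  5  6  7
g(k):  0  0  1  1  2  2  0  0
So g(7) = 0.
By the Sprague-Grundy theorem, the Grundy value of a sum of independent games is the XOR of the component values.
Combined value = 1 ⊕ 0 = 1.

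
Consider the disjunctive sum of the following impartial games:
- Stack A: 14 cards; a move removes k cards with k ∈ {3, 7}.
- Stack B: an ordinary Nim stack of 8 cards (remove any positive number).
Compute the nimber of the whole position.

9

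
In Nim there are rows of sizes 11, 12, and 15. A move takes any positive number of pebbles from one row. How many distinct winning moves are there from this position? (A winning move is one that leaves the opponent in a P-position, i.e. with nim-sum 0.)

Compute the nim-sum pairwise:
11 ^ 12 = 7
7 ^ 15 = 8
The overall nim-sum is X = 8. A row of size p has a winning move iff p XOR X < p (reduce it to p XOR X).
  11: 11 XOR 8 = 3 < 11 — winning move (to 3).
  12: 12 XOR 8 = 4 < 12 — winning move (to 4).
  15: 15 XOR 8 = 7 < 15 — winning move (to 7).
That gives 3 winning moves.

3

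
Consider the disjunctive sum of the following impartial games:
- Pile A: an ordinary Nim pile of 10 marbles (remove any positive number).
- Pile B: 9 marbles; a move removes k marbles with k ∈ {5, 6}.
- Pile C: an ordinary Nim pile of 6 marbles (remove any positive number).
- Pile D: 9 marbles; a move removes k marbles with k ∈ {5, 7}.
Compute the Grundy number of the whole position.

12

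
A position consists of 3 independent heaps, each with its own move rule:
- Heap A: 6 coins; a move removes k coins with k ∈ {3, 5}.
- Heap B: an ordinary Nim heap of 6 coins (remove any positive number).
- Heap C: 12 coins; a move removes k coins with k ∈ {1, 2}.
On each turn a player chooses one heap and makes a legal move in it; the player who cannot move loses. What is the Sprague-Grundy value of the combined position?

4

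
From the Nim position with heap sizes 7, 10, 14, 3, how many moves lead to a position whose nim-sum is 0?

0

Write each in binary and XOR column by column:
  0111  (7)
  1010  (10)
  1110  (14)
  0011  (3)
  ----
  0000  (0)
The nim-sum is already 0, so every move leaves a nonzero nim-sum — there are no winning moves.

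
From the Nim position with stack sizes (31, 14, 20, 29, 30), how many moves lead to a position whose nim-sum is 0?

Write each in binary and XOR column by column:
  11111  (31)
  01110  (14)
  10100  (20)
  11101  (29)
  11110  (30)
  -----
  00110  (6)
The overall nim-sum is X = 6. A stack of size p has a winning move iff p XOR X < p (reduce it to p XOR X).
  31: 31 XOR 6 = 25 < 31 — winning move (to 25).
  14: 14 XOR 6 = 8 < 14 — winning move (to 8).
  20: 20 XOR 6 = 18 < 20 — winning move (to 18).
  29: 29 XOR 6 = 27 < 29 — winning move (to 27).
  30: 30 XOR 6 = 24 < 30 — winning move (to 24).
That gives 5 winning moves.

5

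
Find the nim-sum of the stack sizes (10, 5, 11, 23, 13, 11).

21

In binary:
  01010  (10)
  00101  (5)
  01011  (11)
  10111  (23)
  01101  (13)
  01011  (11)
  -----
  10101  (21)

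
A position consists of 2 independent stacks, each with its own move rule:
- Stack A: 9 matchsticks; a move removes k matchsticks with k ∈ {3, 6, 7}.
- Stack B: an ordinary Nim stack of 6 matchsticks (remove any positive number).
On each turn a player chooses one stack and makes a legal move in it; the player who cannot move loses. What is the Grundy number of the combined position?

Build the Grundy sequence for stack A with g(k) = mex{g(k−s) : s ∈ {3, 6, 7}, s ≤ k}:
k:     0  1  2  3  4  5  6  7  8  9
g(k):  0  0  0  1  1  1  2  2  2  3
So g(9) = 3.
Stack B is a plain Nim stack of size 6, so its Grundy value is 6.
The value of a disjunctive sum is the nim-sum of the parts.
Combined value = 3 ⊕ 6 = 5.

5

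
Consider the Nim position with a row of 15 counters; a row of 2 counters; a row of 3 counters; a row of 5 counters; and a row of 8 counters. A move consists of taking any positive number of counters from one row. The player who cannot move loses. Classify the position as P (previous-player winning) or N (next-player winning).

N-position

Nim-sum: 15 ⊕ 2 ⊕ 3 ⊕ 5 ⊕ 8 = 3.
The nim-sum is 3 ≠ 0, so this is an N-position: the player to move can win.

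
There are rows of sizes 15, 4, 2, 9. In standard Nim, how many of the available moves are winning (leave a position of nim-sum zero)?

0

Compute the nim-sum pairwise:
15 XOR 4 = 11
11 XOR 2 = 9
9 XOR 9 = 0
The nim-sum is already 0, so every move leaves a nonzero nim-sum — there are no winning moves.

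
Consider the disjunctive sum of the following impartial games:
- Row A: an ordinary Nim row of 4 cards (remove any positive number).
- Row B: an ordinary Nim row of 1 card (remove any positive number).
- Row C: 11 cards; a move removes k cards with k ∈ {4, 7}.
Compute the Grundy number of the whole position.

Row A is a plain Nim row of size 4, so its Grundy value is 4.
Row B is a plain Nim row of size 1, so its Grundy value is 1.
Grundy values for row C (subtraction set {4, 7}):
k:     0  1  2  3  4  5  6  7  8  9 10 11
g(k):  0  0  0  0  1  1  1  1  2  2  2  0
So g(11) = 0.
The value of a disjunctive sum is the nim-sum of the parts.
Combined value = 4 XOR 1 XOR 0 = 5.

5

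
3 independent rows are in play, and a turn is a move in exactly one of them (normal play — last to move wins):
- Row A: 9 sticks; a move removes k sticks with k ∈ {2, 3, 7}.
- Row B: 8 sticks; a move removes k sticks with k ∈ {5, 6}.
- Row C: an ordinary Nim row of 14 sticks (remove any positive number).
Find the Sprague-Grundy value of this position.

13

Build the Grundy sequence for row A with g(k) = mex{g(k−s) : s ∈ {2, 3, 7}, s ≤ k}:
k:     0  1  2  3  4  5  6  7  8  9
g(k):  0  0  1  1  2  0  0  1  1  2
So g(9) = 2.
For row B, compute g(0), g(1), … with moves {5, 6}:
g(0) = mex{} = 0
g(1) = mex{} = 0
g(2) = mex{} = 0
g(3) = mex{} = 0
g(4) = mex{} = 0
g(5) = mex{0} = 1
g(6) = mex{0} = 1
g(7) = mex{0} = 1
g(8) = mex{0} = 1
So g(8) = 1.
Row C is a plain Nim row of size 14, so its Grundy value is 14.
By the Sprague-Grundy theorem, the Grundy value of a sum of independent games is the XOR of the component values.
Combined value = 2 XOR 1 XOR 14 = 13.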